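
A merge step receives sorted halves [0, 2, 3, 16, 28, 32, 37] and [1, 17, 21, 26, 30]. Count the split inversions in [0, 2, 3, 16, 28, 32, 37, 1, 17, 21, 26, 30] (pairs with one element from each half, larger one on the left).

For each element r of the right run, count left-run elements greater than r:
r = 1: 2, 3, 16, 28, 32, 37 → 6
r = 17: 28, 32, 37 → 3
r = 21: 28, 32, 37 → 3
r = 26: 28, 32, 37 → 3
r = 30: 32, 37 → 2
Cross-inversions: 6 + 3 + 3 + 3 + 2 = 17

17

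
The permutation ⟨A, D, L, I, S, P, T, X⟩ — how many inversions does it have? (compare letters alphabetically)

Count, for each position, how many later elements it exceeds:
A → none → 0
D → none → 0
L → I → 1
I → none → 0
S → P → 1
P → none → 0
T → none → 0
X → none → 0
Sum: 0 + 0 + 1 + 0 + 1 + 0 + 0 + 0 = 2

2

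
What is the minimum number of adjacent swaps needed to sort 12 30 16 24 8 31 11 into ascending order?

Each adjacent swap fixes exactly one inversion, so the minimum swap count equals the number of inversions.
Count inversions — for each element, later elements that are smaller:
12: 8, 11 → 2
30: 16, 24, 8, 11 → 4
16: 8, 11 → 2
24: 8, 11 → 2
8: none → 0
31: 11 → 1
11: none → 0
Total inversions: 2 + 4 + 2 + 2 + 0 + 1 + 0 = 11

11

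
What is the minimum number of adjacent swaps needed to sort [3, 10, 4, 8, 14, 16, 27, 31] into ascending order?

2

The minimum number of adjacent swaps to sort an array equals its inversion count, since every such swap removes exactly one inversion.
Count inversions — for each element, later elements that are smaller:
3: none → 0
10: 4, 8 → 2
4: none → 0
8: none → 0
14: none → 0
16: none → 0
27: none → 0
31: none → 0
Total inversions: 0 + 2 + 0 + 0 + 0 + 0 + 0 + 0 = 2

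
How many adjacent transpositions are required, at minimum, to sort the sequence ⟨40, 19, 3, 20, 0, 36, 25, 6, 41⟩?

16 swaps

The minimum number of adjacent swaps to sort an array equals its inversion count, since every such swap removes exactly one inversion.
Count inversions — for each element, later elements that are smaller:
40: 19, 3, 20, 0, 36, 25, 6 → 7
19: 3, 0, 6 → 3
3: 0 → 1
20: 0, 6 → 2
0: none → 0
36: 25, 6 → 2
25: 6 → 1
6: none → 0
41: none → 0
Total inversions: 7 + 3 + 1 + 2 + 0 + 2 + 1 + 0 + 0 = 16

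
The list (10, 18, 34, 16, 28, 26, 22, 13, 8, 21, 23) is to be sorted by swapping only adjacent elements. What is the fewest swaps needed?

Each adjacent swap fixes exactly one inversion, so the minimum swap count equals the number of inversions.
Count inversions — for each element, later elements that are smaller:
10: 8 → 1
18: 16, 13, 8 → 3
34: 16, 28, 26, 22, 13, 8, 21, 23 → 8
16: 13, 8 → 2
28: 26, 22, 13, 8, 21, 23 → 6
26: 22, 13, 8, 21, 23 → 5
22: 13, 8, 21 → 3
13: 8 → 1
8: none → 0
21: none → 0
23: none → 0
Total inversions: 1 + 3 + 8 + 2 + 6 + 5 + 3 + 1 + 0 + 0 + 0 = 29

29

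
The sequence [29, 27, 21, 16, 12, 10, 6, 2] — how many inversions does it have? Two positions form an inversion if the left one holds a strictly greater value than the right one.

Sweep left to right; for each value list the smaller values that follow it:
29 → 27, 21, 16, 12, 10, 6, 2 → 7
27 → 21, 16, 12, 10, 6, 2 → 6
21 → 16, 12, 10, 6, 2 → 5
16 → 12, 10, 6, 2 → 4
12 → 10, 6, 2 → 3
10 → 6, 2 → 2
6 → 2 → 1
2 → none → 0
Sum: 7 + 6 + 5 + 4 + 3 + 2 + 1 + 0 = 28

There are 28 inversions.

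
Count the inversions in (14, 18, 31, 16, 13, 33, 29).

There are 8 inversions.

Sweep left to right; for each value list the smaller values that follow it:
14 → 13 → 1
18 → 16, 13 → 2
31 → 16, 13, 29 → 3
16 → 13 → 1
13 → none → 0
33 → 29 → 1
29 → none → 0
Sum: 1 + 2 + 3 + 1 + 0 + 1 + 0 = 8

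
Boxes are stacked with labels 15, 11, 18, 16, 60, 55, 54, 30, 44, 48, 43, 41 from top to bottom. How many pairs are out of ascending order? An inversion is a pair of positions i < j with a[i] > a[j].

Count, for each position, how many later elements it exceeds:
15 → 11 → 1
11 → none → 0
18 → 16 → 1
16 → none → 0
60 → 55, 54, 30, 44, 48, 43, 41 → 7
55 → 54, 30, 44, 48, 43, 41 → 6
54 → 30, 44, 48, 43, 41 → 5
30 → none → 0
44 → 43, 41 → 2
48 → 43, 41 → 2
43 → 41 → 1
41 → none → 0
Sum: 1 + 0 + 1 + 0 + 7 + 6 + 5 + 0 + 2 + 2 + 1 + 0 = 25

25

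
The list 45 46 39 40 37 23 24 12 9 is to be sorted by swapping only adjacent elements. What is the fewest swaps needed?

33

Minimum adjacent swaps = number of inversions (each swap of adjacent out-of-order elements removes one inversion and no swap can remove more).
Count inversions — for each element, later elements that are smaller:
45: 39, 40, 37, 23, 24, 12, 9 → 7
46: 39, 40, 37, 23, 24, 12, 9 → 7
39: 37, 23, 24, 12, 9 → 5
40: 37, 23, 24, 12, 9 → 5
37: 23, 24, 12, 9 → 4
23: 12, 9 → 2
24: 12, 9 → 2
12: 9 → 1
9: none → 0
Total inversions: 7 + 7 + 5 + 5 + 4 + 2 + 2 + 1 + 0 = 33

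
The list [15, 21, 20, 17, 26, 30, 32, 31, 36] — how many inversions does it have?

4 out-of-order pairs

Element-by-element contributions:
15 → none → 0
21 → 20, 17 → 2
20 → 17 → 1
17 → none → 0
26 → none → 0
30 → none → 0
32 → 31 → 1
31 → none → 0
36 → none → 0
Sum: 0 + 2 + 1 + 0 + 0 + 0 + 1 + 0 + 0 = 4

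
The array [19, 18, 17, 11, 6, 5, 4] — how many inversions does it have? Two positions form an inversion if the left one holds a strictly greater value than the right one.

21

Element-by-element contributions:
19 → 18, 17, 11, 6, 5, 4 → 6
18 → 17, 11, 6, 5, 4 → 5
17 → 11, 6, 5, 4 → 4
11 → 6, 5, 4 → 3
6 → 5, 4 → 2
5 → 4 → 1
4 → none → 0
Sum: 6 + 5 + 4 + 3 + 2 + 1 + 0 = 21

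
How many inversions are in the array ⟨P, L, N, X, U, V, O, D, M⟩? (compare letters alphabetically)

21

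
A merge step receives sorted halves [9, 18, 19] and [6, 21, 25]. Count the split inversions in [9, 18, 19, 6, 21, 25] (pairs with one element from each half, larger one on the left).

For each element r of the right run, count left-run elements greater than r:
r = 6: 9, 18, 19 → 3
r = 21: none → 0
r = 25: none → 0
Cross-inversions: 3 + 0 + 0 = 3

3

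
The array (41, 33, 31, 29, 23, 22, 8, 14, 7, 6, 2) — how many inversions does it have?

54 out-of-order pairs

Element-by-element contributions:
41 → 33, 31, 29, 23, 22, 8, 14, 7, 6, 2 → 10
33 → 31, 29, 23, 22, 8, 14, 7, 6, 2 → 9
31 → 29, 23, 22, 8, 14, 7, 6, 2 → 8
29 → 23, 22, 8, 14, 7, 6, 2 → 7
23 → 22, 8, 14, 7, 6, 2 → 6
22 → 8, 14, 7, 6, 2 → 5
8 → 7, 6, 2 → 3
14 → 7, 6, 2 → 3
7 → 6, 2 → 2
6 → 2 → 1
2 → none → 0
Sum: 10 + 9 + 8 + 7 + 6 + 5 + 3 + 3 + 2 + 1 + 0 = 54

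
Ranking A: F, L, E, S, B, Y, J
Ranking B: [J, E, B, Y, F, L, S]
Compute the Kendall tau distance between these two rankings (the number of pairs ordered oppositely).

Discordant pairs: 14

Assign each item its position (1..7) in the first ordering, then rewrite the second ordering as that position sequence:
positions: F→1, L→2, E→3, S→4, B→5, Y→6, J→7
second ordering as positions: [7, 3, 5, 6, 1, 2, 4]
Discordant pairs = inversions in this position sequence.
7: 3, 5, 6, 1, 2, 4 → 6
3: 1, 2 → 2
5: 1, 2, 4 → 3
6: 1, 2, 4 → 3
1: 0
2: 0
4: 0
Total: 6 + 2 + 3 + 3 + 0 + 0 + 0 = 14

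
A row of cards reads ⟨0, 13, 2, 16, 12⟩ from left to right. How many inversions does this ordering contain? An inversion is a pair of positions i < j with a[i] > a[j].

3

Count, for each position, how many later elements it exceeds:
0 → none → 0
13 → 2, 12 → 2
2 → none → 0
16 → 12 → 1
12 → none → 0
Sum: 0 + 2 + 0 + 1 + 0 = 3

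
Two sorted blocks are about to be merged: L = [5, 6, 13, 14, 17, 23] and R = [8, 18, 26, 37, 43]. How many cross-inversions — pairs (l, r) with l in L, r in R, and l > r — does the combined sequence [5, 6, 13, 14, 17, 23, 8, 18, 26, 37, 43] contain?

5

Take each right-half value and tally the left-half values above it:
r = 8: 13, 14, 17, 23 → 4
r = 18: 23 → 1
r = 26: none → 0
r = 37: none → 0
r = 43: none → 0
Cross-inversions: 4 + 1 + 0 + 0 + 0 = 5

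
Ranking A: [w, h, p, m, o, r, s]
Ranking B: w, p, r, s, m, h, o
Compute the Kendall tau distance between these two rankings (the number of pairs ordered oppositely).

Discordant pairs: 8

Assign each item its position (1..7) in the first ordering, then rewrite the second ordering as that position sequence:
positions: w→1, h→2, p→3, m→4, o→5, r→6, s→7
second ordering as positions: [1, 3, 6, 7, 4, 2, 5]
Discordant pairs = inversions in this position sequence.
1: 0
3: 2 → 1
6: 4, 2, 5 → 3
7: 4, 2, 5 → 3
4: 2 → 1
2: 0
5: 0
Total: 0 + 1 + 3 + 3 + 1 + 0 + 0 = 8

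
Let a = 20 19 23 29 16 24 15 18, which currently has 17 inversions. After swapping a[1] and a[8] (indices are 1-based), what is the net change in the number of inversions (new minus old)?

Positions 1 and 8 hold 20 and 18; after swapping, the array is [18, 19, 23, 29, 16, 24, 15, 20].
Count, for each position, how many later elements it exceeds:
18 → 16, 15 → 2
19 → 16, 15 → 2
23 → 16, 15, 20 → 3
29 → 16, 24, 15, 20 → 4
16 → 15 → 1
24 → 15, 20 → 2
15 → none → 0
20 → none → 0
Sum: 2 + 2 + 3 + 4 + 1 + 2 + 0 + 0 = 14
Change: 14 − 17 = -3

-3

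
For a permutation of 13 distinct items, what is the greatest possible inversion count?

A reversed (strictly descending) arrangement makes every pair an inversion, giving C(13, 2) inversions.
C(13, 2) = 13·12/2 = 78

78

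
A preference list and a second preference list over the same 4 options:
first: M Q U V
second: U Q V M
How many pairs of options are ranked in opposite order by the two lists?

4 pairs

Assign each item its position (1..4) in the first ordering, then rewrite the second ordering as that position sequence:
positions: M→1, Q→2, U→3, V→4
second ordering as positions: [3, 2, 4, 1]
Discordant pairs = inversions in this position sequence.
3: 2, 1 → 2
2: 1 → 1
4: 1 → 1
1: 0
Total: 2 + 1 + 1 + 0 = 4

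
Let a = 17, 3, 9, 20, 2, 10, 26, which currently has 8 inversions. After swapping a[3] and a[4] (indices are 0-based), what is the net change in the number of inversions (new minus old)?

-1

Positions 3 and 4 hold 20 and 2; after swapping, the array is [17, 3, 9, 2, 20, 10, 26].
Sweep left to right; for each value list the smaller values that follow it:
17: 4
3: 1
9: 1
2: 0
20: 1
10: 0
26: 0
Sum: 4 + 1 + 1 + 0 + 1 + 0 + 0 = 7
Change: 7 − 8 = -1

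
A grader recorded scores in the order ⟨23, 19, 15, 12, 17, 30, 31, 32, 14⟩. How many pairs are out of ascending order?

Count, for each position, how many later elements it exceeds:
23: 5
19: 4
15: 2
12: 0
17: 1
30: 1
31: 1
32: 1
14: 0
Sum: 5 + 4 + 2 + 0 + 1 + 1 + 1 + 1 + 0 = 15

15 inversions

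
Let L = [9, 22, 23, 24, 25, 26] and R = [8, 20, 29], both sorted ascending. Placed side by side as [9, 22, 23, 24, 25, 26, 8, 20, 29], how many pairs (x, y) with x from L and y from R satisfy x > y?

There are 11 split inversions.

Take each right-half value and tally the left-half values above it:
r = 8: 9, 22, 23, 24, 25, 26 → 6
r = 20: 22, 23, 24, 25, 26 → 5
r = 29: none → 0
Cross-inversions: 6 + 5 + 0 = 11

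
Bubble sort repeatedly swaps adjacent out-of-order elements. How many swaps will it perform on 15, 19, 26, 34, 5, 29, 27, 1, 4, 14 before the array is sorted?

The minimum number of adjacent swaps to sort an array equals its inversion count, since every such swap removes exactly one inversion.
Count inversions — for each element, later elements that are smaller:
15: 5, 1, 4, 14 → 4
19: 5, 1, 4, 14 → 4
26: 5, 1, 4, 14 → 4
34: 5, 29, 27, 1, 4, 14 → 6
5: 1, 4 → 2
29: 27, 1, 4, 14 → 4
27: 1, 4, 14 → 3
1: none → 0
4: none → 0
14: none → 0
Total inversions: 4 + 4 + 4 + 6 + 2 + 4 + 3 + 0 + 0 + 0 = 27

27 swaps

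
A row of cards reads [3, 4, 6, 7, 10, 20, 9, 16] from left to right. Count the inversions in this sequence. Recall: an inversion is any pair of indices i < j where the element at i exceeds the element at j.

Element-by-element contributions:
3: 0
4: 0
6: 0
7: 0
10: 1
20: 2
9: 0
16: 0
Sum: 0 + 0 + 0 + 0 + 1 + 2 + 0 + 0 = 3

3 out-of-order pairs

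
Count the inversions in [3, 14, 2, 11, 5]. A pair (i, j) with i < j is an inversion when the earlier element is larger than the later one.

5

Sweep left to right; for each value list the smaller values that follow it:
3: 1
14: 3
2: 0
11: 1
5: 0
Sum: 1 + 3 + 0 + 1 + 0 = 5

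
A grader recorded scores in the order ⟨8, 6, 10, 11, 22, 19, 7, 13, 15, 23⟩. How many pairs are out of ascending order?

Count, for each position, how many later elements it exceeds:
8: 2
6: 0
10: 1
11: 1
22: 4
19: 3
7: 0
13: 0
15: 0
23: 0
Sum: 2 + 0 + 1 + 1 + 4 + 3 + 0 + 0 + 0 + 0 = 11

Out-of-order pairs: 11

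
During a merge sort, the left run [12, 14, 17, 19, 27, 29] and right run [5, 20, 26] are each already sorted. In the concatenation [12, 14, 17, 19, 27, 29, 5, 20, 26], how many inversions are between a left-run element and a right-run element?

10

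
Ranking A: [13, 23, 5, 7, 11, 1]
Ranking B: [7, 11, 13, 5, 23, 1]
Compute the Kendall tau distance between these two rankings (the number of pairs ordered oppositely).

7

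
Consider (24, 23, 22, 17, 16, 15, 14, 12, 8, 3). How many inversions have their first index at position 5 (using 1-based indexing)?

5 such elements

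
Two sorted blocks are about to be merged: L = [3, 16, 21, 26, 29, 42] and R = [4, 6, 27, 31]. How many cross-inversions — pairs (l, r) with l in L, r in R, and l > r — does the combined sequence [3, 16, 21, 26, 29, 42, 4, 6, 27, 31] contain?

Cross-inversions: 13

For each element r of the right run, count left-run elements greater than r:
r = 4: 16, 21, 26, 29, 42 → 5
r = 6: 16, 21, 26, 29, 42 → 5
r = 27: 29, 42 → 2
r = 31: 42 → 1
Cross-inversions: 5 + 5 + 2 + 1 = 13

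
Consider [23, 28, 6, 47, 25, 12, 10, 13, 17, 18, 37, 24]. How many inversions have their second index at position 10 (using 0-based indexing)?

1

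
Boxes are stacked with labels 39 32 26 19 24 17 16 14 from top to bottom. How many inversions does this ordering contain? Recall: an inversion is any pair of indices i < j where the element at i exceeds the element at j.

Count, for each position, how many later elements it exceeds:
39 → 32, 26, 19, 24, 17, 16, 14 → 7
32 → 26, 19, 24, 17, 16, 14 → 6
26 → 19, 24, 17, 16, 14 → 5
19 → 17, 16, 14 → 3
24 → 17, 16, 14 → 3
17 → 16, 14 → 2
16 → 14 → 1
14 → none → 0
Sum: 7 + 6 + 5 + 3 + 3 + 2 + 1 + 0 = 27

There are 27 inversions.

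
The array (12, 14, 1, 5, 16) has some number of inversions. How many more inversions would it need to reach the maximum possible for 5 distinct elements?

6

Maximum inversions for 5 distinct elements is C(5, 2) = 5·4/2 = 10.
Current inversions — for each element, count later smaller elements:
12: 2
14: 2
1: 0
5: 0
16: 0
Current total: 2 + 2 + 0 + 0 + 0 = 4
Shortfall: 10 − 4 = 6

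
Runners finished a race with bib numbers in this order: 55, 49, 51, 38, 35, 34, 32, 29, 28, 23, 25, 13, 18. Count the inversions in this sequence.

Count, for each position, how many later elements it exceeds:
55: 12
49: 10
51: 10
38: 9
35: 8
34: 7
32: 6
29: 5
28: 4
23: 2
25: 2
13: 0
18: 0
Sum: 12 + 10 + 10 + 9 + 8 + 7 + 6 + 5 + 4 + 2 + 2 + 0 + 0 = 75

75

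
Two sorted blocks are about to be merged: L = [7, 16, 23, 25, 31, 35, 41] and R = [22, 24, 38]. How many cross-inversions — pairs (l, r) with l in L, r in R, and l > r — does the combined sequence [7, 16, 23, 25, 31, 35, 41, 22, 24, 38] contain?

Count, for every r in R, how many entries of L exceed r:
r = 22: 23, 25, 31, 35, 41 → 5
r = 24: 25, 31, 35, 41 → 4
r = 38: 41 → 1
Cross-inversions: 5 + 4 + 1 = 10

10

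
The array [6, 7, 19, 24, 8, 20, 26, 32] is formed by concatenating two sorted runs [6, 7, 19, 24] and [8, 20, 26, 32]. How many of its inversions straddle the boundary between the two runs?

Count, for every r in R, how many entries of L exceed r:
r = 8: 19, 24 → 2
r = 20: 24 → 1
r = 26: none → 0
r = 32: none → 0
Cross-inversions: 2 + 1 + 0 + 0 = 3

Split inversions: 3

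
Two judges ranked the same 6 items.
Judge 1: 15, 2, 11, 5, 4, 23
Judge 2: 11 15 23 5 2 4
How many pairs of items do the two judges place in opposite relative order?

Assign each item its position (1..6) in the first ordering, then rewrite the second ordering as that position sequence:
positions: 15→1, 2→2, 11→3, 5→4, 4→5, 23→6
second ordering as positions: [3, 1, 6, 4, 2, 5]
Discordant pairs = inversions in this position sequence.
3: 1, 2 → 2
1: 0
6: 4, 2, 5 → 3
4: 2 → 1
2: 0
5: 0
Total: 2 + 0 + 3 + 1 + 0 + 0 = 6

6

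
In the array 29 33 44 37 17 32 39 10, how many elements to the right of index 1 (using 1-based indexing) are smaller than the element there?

2 such elements

The element at index 1 is 29.
Elements after it: 33, 44, 37, 17, 32, 39, 10
Those smaller than 29: 17, 10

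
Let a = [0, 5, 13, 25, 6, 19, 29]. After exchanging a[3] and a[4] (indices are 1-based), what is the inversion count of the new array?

4

Positions 3 and 4 hold 13 and 25; after swapping, the array is [0, 5, 25, 13, 6, 19, 29].
Sweep left to right; for each value list the smaller values that follow it:
0 → none → 0
5 → none → 0
25 → 13, 6, 19 → 3
13 → 6 → 1
6 → none → 0
19 → none → 0
29 → none → 0
Sum: 0 + 0 + 3 + 1 + 0 + 0 + 0 = 4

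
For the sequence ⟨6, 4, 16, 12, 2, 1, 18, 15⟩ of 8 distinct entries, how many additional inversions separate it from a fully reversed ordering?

15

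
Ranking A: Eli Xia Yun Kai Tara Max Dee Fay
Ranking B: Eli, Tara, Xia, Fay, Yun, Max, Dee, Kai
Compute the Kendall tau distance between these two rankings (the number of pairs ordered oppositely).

9

Assign each item its position (1..8) in the first ordering, then rewrite the second ordering as that position sequence:
positions: Eli→1, Xia→2, Yun→3, Kai→4, Tara→5, Max→6, Dee→7, Fay→8
second ordering as positions: [1, 5, 2, 8, 3, 6, 7, 4]
Discordant pairs = inversions in this position sequence.
1: 0
5: 2, 3, 4 → 3
2: 0
8: 3, 6, 7, 4 → 4
3: 0
6: 4 → 1
7: 4 → 1
4: 0
Total: 0 + 3 + 0 + 4 + 0 + 1 + 1 + 0 = 9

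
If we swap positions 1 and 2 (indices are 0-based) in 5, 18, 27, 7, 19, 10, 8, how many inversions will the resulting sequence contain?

Positions 1 and 2 hold 18 and 27; after swapping, the array is [5, 27, 18, 7, 19, 10, 8].
For each element, count later entries that are smaller:
5 → none → 0
27 → 18, 7, 19, 10, 8 → 5
18 → 7, 10, 8 → 3
7 → none → 0
19 → 10, 8 → 2
10 → 8 → 1
8 → none → 0
Sum: 0 + 5 + 3 + 0 + 2 + 1 + 0 = 11

11 inversions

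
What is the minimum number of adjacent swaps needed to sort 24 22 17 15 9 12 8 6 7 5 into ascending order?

43 adjacent swaps

The minimum number of adjacent swaps to sort an array equals its inversion count, since every such swap removes exactly one inversion.
Count inversions — for each element, later elements that are smaller:
24: 22, 17, 15, 9, 12, 8, 6, 7, 5 → 9
22: 17, 15, 9, 12, 8, 6, 7, 5 → 8
17: 15, 9, 12, 8, 6, 7, 5 → 7
15: 9, 12, 8, 6, 7, 5 → 6
9: 8, 6, 7, 5 → 4
12: 8, 6, 7, 5 → 4
8: 6, 7, 5 → 3
6: 5 → 1
7: 5 → 1
5: none → 0
Total inversions: 9 + 8 + 7 + 6 + 4 + 4 + 3 + 1 + 1 + 0 = 43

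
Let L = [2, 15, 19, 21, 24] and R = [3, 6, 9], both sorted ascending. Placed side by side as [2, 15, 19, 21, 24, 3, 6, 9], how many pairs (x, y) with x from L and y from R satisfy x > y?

12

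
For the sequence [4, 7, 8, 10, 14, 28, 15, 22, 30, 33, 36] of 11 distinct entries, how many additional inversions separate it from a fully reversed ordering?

53 inversions short

Maximum inversions for 11 distinct elements is C(11, 2) = 11·10/2 = 55.
Current inversions — for each element, count later smaller elements:
4: 0
7: 0
8: 0
10: 0
14: 0
28: 2
15: 0
22: 0
30: 0
33: 0
36: 0
Current total: 0 + 0 + 0 + 0 + 0 + 2 + 0 + 0 + 0 + 0 + 0 = 2
Shortfall: 55 − 2 = 53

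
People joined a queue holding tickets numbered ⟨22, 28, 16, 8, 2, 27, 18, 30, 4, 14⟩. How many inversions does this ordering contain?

26 inversions

Sweep left to right; for each value list the smaller values that follow it:
22 → 16, 8, 2, 18, 4, 14 → 6
28 → 16, 8, 2, 27, 18, 4, 14 → 7
16 → 8, 2, 4, 14 → 4
8 → 2, 4 → 2
2 → none → 0
27 → 18, 4, 14 → 3
18 → 4, 14 → 2
30 → 4, 14 → 2
4 → none → 0
14 → none → 0
Sum: 6 + 7 + 4 + 2 + 0 + 3 + 2 + 2 + 0 + 0 = 26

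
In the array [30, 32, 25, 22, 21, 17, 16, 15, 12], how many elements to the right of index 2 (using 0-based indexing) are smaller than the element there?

6

The element at index 2 is 25.
Elements after it: 22, 21, 17, 16, 15, 12
Those smaller than 25: 22, 21, 17, 16, 15, 12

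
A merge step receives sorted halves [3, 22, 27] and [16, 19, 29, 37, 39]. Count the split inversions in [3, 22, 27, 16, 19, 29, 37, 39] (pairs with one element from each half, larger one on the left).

4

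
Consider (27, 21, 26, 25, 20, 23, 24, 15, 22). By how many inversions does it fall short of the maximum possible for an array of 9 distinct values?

Maximum inversions for 9 distinct elements is C(9, 2) = 9·8/2 = 36.
Current inversions — for each element, count later smaller elements:
27: 8
21: 2
26: 6
25: 5
20: 1
23: 2
24: 2
15: 0
22: 0
Current total: 8 + 2 + 6 + 5 + 1 + 2 + 2 + 0 + 0 = 26
Shortfall: 36 − 26 = 10

10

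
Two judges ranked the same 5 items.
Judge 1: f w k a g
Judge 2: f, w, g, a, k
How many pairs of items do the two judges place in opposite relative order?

Assign each item its position (1..5) in the first ordering, then rewrite the second ordering as that position sequence:
positions: f→1, w→2, k→3, a→4, g→5
second ordering as positions: [1, 2, 5, 4, 3]
Discordant pairs = inversions in this position sequence.
1: 0
2: 0
5: 4, 3 → 2
4: 3 → 1
3: 0
Total: 0 + 0 + 2 + 1 + 0 = 3

3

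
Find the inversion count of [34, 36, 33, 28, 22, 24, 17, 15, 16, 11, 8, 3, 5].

Sweep left to right; for each value list the smaller values that follow it:
34: 11
36: 11
33: 10
28: 9
22: 7
24: 7
17: 6
15: 4
16: 4
11: 3
8: 2
3: 0
5: 0
Sum: 11 + 11 + 10 + 9 + 7 + 7 + 6 + 4 + 4 + 3 + 2 + 0 + 0 = 74

74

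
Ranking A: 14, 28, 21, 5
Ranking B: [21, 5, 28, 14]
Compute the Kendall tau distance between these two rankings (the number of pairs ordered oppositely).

Assign each item its position (1..4) in the first ordering, then rewrite the second ordering as that position sequence:
positions: 14→1, 28→2, 21→3, 5→4
second ordering as positions: [3, 4, 2, 1]
Discordant pairs = inversions in this position sequence.
3: 2, 1 → 2
4: 2, 1 → 2
2: 1 → 1
1: 0
Total: 2 + 2 + 1 + 0 = 5

5 discordant pairs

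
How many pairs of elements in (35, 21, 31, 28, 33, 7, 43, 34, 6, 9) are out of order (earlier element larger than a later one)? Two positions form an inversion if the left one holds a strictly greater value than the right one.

27 inversions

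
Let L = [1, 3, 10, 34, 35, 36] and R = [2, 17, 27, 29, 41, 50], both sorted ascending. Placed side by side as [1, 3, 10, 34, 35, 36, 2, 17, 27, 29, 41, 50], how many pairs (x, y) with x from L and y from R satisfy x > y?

Count, for every r in R, how many entries of L exceed r:
r = 2: 3, 10, 34, 35, 36 → 5
r = 17: 34, 35, 36 → 3
r = 27: 34, 35, 36 → 3
r = 29: 34, 35, 36 → 3
r = 41: none → 0
r = 50: none → 0
Cross-inversions: 5 + 3 + 3 + 3 + 0 + 0 = 14

14 cross-inversions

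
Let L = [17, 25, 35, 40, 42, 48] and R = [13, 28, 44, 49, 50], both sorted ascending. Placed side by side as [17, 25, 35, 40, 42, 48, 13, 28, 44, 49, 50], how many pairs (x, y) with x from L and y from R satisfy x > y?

Take each right-half value and tally the left-half values above it:
r = 13: 17, 25, 35, 40, 42, 48 → 6
r = 28: 35, 40, 42, 48 → 4
r = 44: 48 → 1
r = 49: none → 0
r = 50: none → 0
Cross-inversions: 6 + 4 + 1 + 0 + 0 = 11

11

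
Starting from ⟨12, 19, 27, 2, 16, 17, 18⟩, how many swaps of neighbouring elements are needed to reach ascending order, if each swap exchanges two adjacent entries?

9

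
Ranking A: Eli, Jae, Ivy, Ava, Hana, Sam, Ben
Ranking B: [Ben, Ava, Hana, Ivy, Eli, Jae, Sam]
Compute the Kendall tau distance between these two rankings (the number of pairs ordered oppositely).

There are 14 discordant pairs.

Assign each item its position (1..7) in the first ordering, then rewrite the second ordering as that position sequence:
positions: Eli→1, Jae→2, Ivy→3, Ava→4, Hana→5, Sam→6, Ben→7
second ordering as positions: [7, 4, 5, 3, 1, 2, 6]
Discordant pairs = inversions in this position sequence.
7: 4, 5, 3, 1, 2, 6 → 6
4: 3, 1, 2 → 3
5: 3, 1, 2 → 3
3: 1, 2 → 2
1: 0
2: 0
6: 0
Total: 6 + 3 + 3 + 2 + 0 + 0 + 0 = 14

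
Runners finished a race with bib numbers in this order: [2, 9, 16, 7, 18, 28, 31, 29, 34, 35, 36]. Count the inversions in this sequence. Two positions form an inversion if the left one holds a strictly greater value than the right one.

For each element, count later entries that are smaller:
2 → none → 0
9 → 7 → 1
16 → 7 → 1
7 → none → 0
18 → none → 0
28 → none → 0
31 → 29 → 1
29 → none → 0
34 → none → 0
35 → none → 0
36 → none → 0
Sum: 0 + 1 + 1 + 0 + 0 + 0 + 1 + 0 + 0 + 0 + 0 = 3

Out-of-order pairs: 3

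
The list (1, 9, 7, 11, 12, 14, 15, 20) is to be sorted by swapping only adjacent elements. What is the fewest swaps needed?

1

The minimum number of adjacent swaps to sort an array equals its inversion count, since every such swap removes exactly one inversion.
Count inversions — for each element, later elements that are smaller:
1: none → 0
9: 7 → 1
7: none → 0
11: none → 0
12: none → 0
14: none → 0
15: none → 0
20: none → 0
Total inversions: 0 + 1 + 0 + 0 + 0 + 0 + 0 + 0 = 1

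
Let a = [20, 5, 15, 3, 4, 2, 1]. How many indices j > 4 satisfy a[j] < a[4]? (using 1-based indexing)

2

The element at index 4 is 3.
Elements after it: 4, 2, 1
Those smaller than 3: 2, 1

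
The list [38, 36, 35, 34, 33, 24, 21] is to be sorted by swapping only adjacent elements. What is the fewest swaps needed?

The minimum number of adjacent swaps to sort an array equals its inversion count, since every such swap removes exactly one inversion.
Count inversions — for each element, later elements that are smaller:
38: 36, 35, 34, 33, 24, 21 → 6
36: 35, 34, 33, 24, 21 → 5
35: 34, 33, 24, 21 → 4
34: 33, 24, 21 → 3
33: 24, 21 → 2
24: 21 → 1
21: none → 0
Total inversions: 6 + 5 + 4 + 3 + 2 + 1 + 0 = 21

21 swaps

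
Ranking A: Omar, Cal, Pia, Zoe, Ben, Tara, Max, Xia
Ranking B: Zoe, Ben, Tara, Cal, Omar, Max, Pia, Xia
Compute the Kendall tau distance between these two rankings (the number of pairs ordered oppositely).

There are 11 discordant pairs.

Assign each item its position (1..8) in the first ordering, then rewrite the second ordering as that position sequence:
positions: Omar→1, Cal→2, Pia→3, Zoe→4, Ben→5, Tara→6, Max→7, Xia→8
second ordering as positions: [4, 5, 6, 2, 1, 7, 3, 8]
Discordant pairs = inversions in this position sequence.
4: 2, 1, 3 → 3
5: 2, 1, 3 → 3
6: 2, 1, 3 → 3
2: 1 → 1
1: 0
7: 3 → 1
3: 0
8: 0
Total: 3 + 3 + 3 + 1 + 0 + 1 + 0 + 0 = 11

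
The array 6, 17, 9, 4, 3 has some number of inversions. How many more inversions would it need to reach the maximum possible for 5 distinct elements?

Maximum inversions for 5 distinct elements is C(5, 2) = 5·4/2 = 10.
Current inversions — for each element, count later smaller elements:
6: 2
17: 3
9: 2
4: 1
3: 0
Current total: 2 + 3 + 2 + 1 + 0 = 8
Shortfall: 10 − 8 = 2

2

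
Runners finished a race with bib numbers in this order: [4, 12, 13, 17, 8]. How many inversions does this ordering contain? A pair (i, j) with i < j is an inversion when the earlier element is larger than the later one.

Count, for each position, how many later elements it exceeds:
4: 0
12: 1
13: 1
17: 1
8: 0
Sum: 0 + 1 + 1 + 1 + 0 = 3

Inversions: 3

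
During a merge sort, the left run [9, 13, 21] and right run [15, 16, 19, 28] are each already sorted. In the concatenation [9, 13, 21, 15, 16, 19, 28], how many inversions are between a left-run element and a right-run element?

3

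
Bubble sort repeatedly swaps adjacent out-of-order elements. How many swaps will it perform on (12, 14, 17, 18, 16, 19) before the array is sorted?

2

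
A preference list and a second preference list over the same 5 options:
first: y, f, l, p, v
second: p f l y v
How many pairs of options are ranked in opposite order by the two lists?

Pairs: 5

Assign each item its position (1..5) in the first ordering, then rewrite the second ordering as that position sequence:
positions: y→1, f→2, l→3, p→4, v→5
second ordering as positions: [4, 2, 3, 1, 5]
Discordant pairs = inversions in this position sequence.
4: 2, 3, 1 → 3
2: 1 → 1
3: 1 → 1
1: 0
5: 0
Total: 3 + 1 + 1 + 0 + 0 = 5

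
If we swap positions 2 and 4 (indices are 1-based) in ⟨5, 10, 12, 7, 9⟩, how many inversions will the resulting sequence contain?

Positions 2 and 4 hold 10 and 7; after swapping, the array is [5, 7, 12, 10, 9].
Count, for each position, how many later elements it exceeds:
5 → none → 0
7 → none → 0
12 → 10, 9 → 2
10 → 9 → 1
9 → none → 0
Sum: 0 + 0 + 2 + 1 + 0 = 3

3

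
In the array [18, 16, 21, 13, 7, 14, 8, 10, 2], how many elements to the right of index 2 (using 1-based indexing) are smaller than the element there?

6 such elements

The element at index 2 is 16.
Elements after it: 21, 13, 7, 14, 8, 10, 2
Those smaller than 16: 13, 7, 14, 8, 10, 2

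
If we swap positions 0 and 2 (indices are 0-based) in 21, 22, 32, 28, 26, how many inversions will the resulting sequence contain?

6

Positions 0 and 2 hold 21 and 32; after swapping, the array is [32, 22, 21, 28, 26].
Element-by-element contributions:
32 → 22, 21, 28, 26 → 4
22 → 21 → 1
21 → none → 0
28 → 26 → 1
26 → none → 0
Sum: 4 + 1 + 0 + 1 + 0 = 6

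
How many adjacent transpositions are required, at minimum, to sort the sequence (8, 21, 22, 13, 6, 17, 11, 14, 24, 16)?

19

Minimum adjacent swaps = number of inversions (each swap of adjacent out-of-order elements removes one inversion and no swap can remove more).
Count inversions — for each element, later elements that are smaller:
8: 6 → 1
21: 13, 6, 17, 11, 14, 16 → 6
22: 13, 6, 17, 11, 14, 16 → 6
13: 6, 11 → 2
6: none → 0
17: 11, 14, 16 → 3
11: none → 0
14: none → 0
24: 16 → 1
16: none → 0
Total inversions: 1 + 6 + 6 + 2 + 0 + 3 + 0 + 0 + 1 + 0 = 19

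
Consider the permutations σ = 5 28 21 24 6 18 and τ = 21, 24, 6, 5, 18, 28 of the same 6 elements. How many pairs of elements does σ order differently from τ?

Assign each item its position (1..6) in the first ordering, then rewrite the second ordering as that position sequence:
positions: 5→1, 28→2, 21→3, 24→4, 6→5, 18→6
second ordering as positions: [3, 4, 5, 1, 6, 2]
Discordant pairs = inversions in this position sequence.
3: 1, 2 → 2
4: 1, 2 → 2
5: 1, 2 → 2
1: 0
6: 2 → 1
2: 0
Total: 2 + 2 + 2 + 0 + 1 + 0 = 7

7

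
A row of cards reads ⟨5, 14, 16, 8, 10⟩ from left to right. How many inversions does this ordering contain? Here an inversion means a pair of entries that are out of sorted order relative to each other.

4

Out-of-order index pairs (1-indexed):
(2,4): 14 > 8
(2,5): 14 > 10
(3,4): 16 > 8
(3,5): 16 > 10
That's 4 pairs.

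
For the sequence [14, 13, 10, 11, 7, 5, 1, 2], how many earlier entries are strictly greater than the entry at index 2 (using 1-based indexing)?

The element at index 2 is 13.
Elements before it: 14
Those larger than 13: 14

1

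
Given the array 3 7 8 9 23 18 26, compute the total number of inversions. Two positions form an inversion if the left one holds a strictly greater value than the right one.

Inversion pairs (indices are 1-based):
(5,6): 23 > 18
That's 1 pair.

1 out-of-order pair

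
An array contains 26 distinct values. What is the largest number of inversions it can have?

325

The maximum occurs when the array is in strictly decreasing order: every one of the C(26, 2) pairs is inverted.
C(26, 2) = 26·25/2 = 325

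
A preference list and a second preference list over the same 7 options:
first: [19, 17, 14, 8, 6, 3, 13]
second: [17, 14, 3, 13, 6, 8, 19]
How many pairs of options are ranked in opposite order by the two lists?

Assign each item its position (1..7) in the first ordering, then rewrite the second ordering as that position sequence:
positions: 19→1, 17→2, 14→3, 8→4, 6→5, 3→6, 13→7
second ordering as positions: [2, 3, 6, 7, 5, 4, 1]
Discordant pairs = inversions in this position sequence.
2: 1 → 1
3: 1 → 1
6: 5, 4, 1 → 3
7: 5, 4, 1 → 3
5: 4, 1 → 2
4: 1 → 1
1: 0
Total: 1 + 1 + 3 + 3 + 2 + 1 + 0 = 11

11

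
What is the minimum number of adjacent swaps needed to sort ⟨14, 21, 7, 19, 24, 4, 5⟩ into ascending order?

13 swaps

The minimum number of adjacent swaps to sort an array equals its inversion count, since every such swap removes exactly one inversion.
Count inversions — for each element, later elements that are smaller:
14: 7, 4, 5 → 3
21: 7, 19, 4, 5 → 4
7: 4, 5 → 2
19: 4, 5 → 2
24: 4, 5 → 2
4: none → 0
5: none → 0
Total inversions: 3 + 4 + 2 + 2 + 2 + 0 + 0 = 13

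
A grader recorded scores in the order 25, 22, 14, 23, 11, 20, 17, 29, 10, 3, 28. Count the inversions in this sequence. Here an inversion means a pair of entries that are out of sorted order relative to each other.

33

Element-by-element contributions:
25 → 22, 14, 23, 11, 20, 17, 10, 3 → 8
22 → 14, 11, 20, 17, 10, 3 → 6
14 → 11, 10, 3 → 3
23 → 11, 20, 17, 10, 3 → 5
11 → 10, 3 → 2
20 → 17, 10, 3 → 3
17 → 10, 3 → 2
29 → 10, 3, 28 → 3
10 → 3 → 1
3 → none → 0
28 → none → 0
Sum: 8 + 6 + 3 + 5 + 2 + 3 + 2 + 3 + 1 + 0 + 0 = 33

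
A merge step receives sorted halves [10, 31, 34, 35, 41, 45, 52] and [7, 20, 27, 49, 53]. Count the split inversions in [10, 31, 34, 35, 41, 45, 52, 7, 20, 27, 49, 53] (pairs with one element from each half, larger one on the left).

For each element r of the right run, count left-run elements greater than r:
r = 7: 10, 31, 34, 35, 41, 45, 52 → 7
r = 20: 31, 34, 35, 41, 45, 52 → 6
r = 27: 31, 34, 35, 41, 45, 52 → 6
r = 49: 52 → 1
r = 53: none → 0
Cross-inversions: 7 + 6 + 6 + 1 + 0 = 20

20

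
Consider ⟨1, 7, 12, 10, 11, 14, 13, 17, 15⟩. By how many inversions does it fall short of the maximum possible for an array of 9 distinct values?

32

Maximum inversions for 9 distinct elements is C(9, 2) = 9·8/2 = 36.
Current inversions — for each element, count later smaller elements:
1: 0
7: 0
12: 2
10: 0
11: 0
14: 1
13: 0
17: 1
15: 0
Current total: 0 + 0 + 2 + 0 + 0 + 1 + 0 + 1 + 0 = 4
Shortfall: 36 − 4 = 32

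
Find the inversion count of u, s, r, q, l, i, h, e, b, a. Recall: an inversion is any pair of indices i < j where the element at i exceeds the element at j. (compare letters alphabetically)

Count, for each position, how many later elements it exceeds:
u: 9
s: 8
r: 7
q: 6
l: 5
i: 4
h: 3
e: 2
b: 1
a: 0
Sum: 9 + 8 + 7 + 6 + 5 + 4 + 3 + 2 + 1 + 0 = 45

45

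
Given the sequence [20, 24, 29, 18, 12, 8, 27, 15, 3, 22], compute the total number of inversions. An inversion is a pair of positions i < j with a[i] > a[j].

There are 29 out-of-order pairs.

Count, for each position, how many later elements it exceeds:
20 → 18, 12, 8, 15, 3 → 5
24 → 18, 12, 8, 15, 3, 22 → 6
29 → 18, 12, 8, 27, 15, 3, 22 → 7
18 → 12, 8, 15, 3 → 4
12 → 8, 3 → 2
8 → 3 → 1
27 → 15, 3, 22 → 3
15 → 3 → 1
3 → none → 0
22 → none → 0
Sum: 5 + 6 + 7 + 4 + 2 + 1 + 3 + 1 + 0 + 0 = 29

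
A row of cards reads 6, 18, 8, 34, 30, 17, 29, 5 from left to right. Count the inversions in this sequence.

Sweep left to right; for each value list the smaller values that follow it:
6 → 5 → 1
18 → 8, 17, 5 → 3
8 → 5 → 1
34 → 30, 17, 29, 5 → 4
30 → 17, 29, 5 → 3
17 → 5 → 1
29 → 5 → 1
5 → none → 0
Sum: 1 + 3 + 1 + 4 + 3 + 1 + 1 + 0 = 14

14 inversions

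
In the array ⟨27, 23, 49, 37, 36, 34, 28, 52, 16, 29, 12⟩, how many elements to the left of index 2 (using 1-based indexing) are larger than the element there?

1 such element

The element at index 2 is 23.
Elements before it: 27
Those larger than 23: 27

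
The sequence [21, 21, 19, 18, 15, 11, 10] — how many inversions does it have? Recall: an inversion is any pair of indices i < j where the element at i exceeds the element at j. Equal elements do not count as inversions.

For each element, count later entries that are smaller:
21 → 19, 18, 15, 11, 10 → 5
21 → 19, 18, 15, 11, 10 → 5
19 → 18, 15, 11, 10 → 4
18 → 15, 11, 10 → 3
15 → 11, 10 → 2
11 → 10 → 1
10 → none → 0
Sum: 5 + 5 + 4 + 3 + 2 + 1 + 0 = 20

20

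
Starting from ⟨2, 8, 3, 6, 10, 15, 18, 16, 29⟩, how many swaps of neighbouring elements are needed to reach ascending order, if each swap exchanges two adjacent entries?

Minimum adjacent swaps = number of inversions (each swap of adjacent out-of-order elements removes one inversion and no swap can remove more).
Count inversions — for each element, later elements that are smaller:
2: none → 0
8: 3, 6 → 2
3: none → 0
6: none → 0
10: none → 0
15: none → 0
18: 16 → 1
16: none → 0
29: none → 0
Total inversions: 0 + 2 + 0 + 0 + 0 + 0 + 1 + 0 + 0 = 3

3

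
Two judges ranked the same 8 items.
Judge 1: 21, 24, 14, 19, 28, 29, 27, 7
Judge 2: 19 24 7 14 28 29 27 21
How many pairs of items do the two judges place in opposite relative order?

There are 13 discordant pairs.

Assign each item its position (1..8) in the first ordering, then rewrite the second ordering as that position sequence:
positions: 21→1, 24→2, 14→3, 19→4, 28→5, 29→6, 27→7, 7→8
second ordering as positions: [4, 2, 8, 3, 5, 6, 7, 1]
Discordant pairs = inversions in this position sequence.
4: 2, 3, 1 → 3
2: 1 → 1
8: 3, 5, 6, 7, 1 → 5
3: 1 → 1
5: 1 → 1
6: 1 → 1
7: 1 → 1
1: 0
Total: 3 + 1 + 5 + 1 + 1 + 1 + 1 + 0 = 13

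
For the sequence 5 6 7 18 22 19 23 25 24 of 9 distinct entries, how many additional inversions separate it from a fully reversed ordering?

Maximum inversions for 9 distinct elements is C(9, 2) = 9·8/2 = 36.
Current inversions — for each element, count later smaller elements:
5: 0
6: 0
7: 0
18: 0
22: 1
19: 0
23: 0
25: 1
24: 0
Current total: 0 + 0 + 0 + 0 + 1 + 0 + 0 + 1 + 0 = 2
Shortfall: 36 − 2 = 34

34 inversions short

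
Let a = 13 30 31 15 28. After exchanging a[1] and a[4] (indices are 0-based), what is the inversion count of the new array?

Inversions: 3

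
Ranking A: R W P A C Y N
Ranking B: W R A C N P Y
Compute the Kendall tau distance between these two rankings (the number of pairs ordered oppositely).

Assign each item its position (1..7) in the first ordering, then rewrite the second ordering as that position sequence:
positions: R→1, W→2, P→3, A→4, C→5, Y→6, N→7
second ordering as positions: [2, 1, 4, 5, 7, 3, 6]
Discordant pairs = inversions in this position sequence.
2: 1 → 1
1: 0
4: 3 → 1
5: 3 → 1
7: 3, 6 → 2
3: 0
6: 0
Total: 1 + 0 + 1 + 1 + 2 + 0 + 0 = 5

5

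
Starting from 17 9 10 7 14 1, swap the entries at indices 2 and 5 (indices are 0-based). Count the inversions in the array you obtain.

Positions 2 and 5 hold 10 and 1; after swapping, the array is [17, 9, 1, 7, 14, 10].
Element-by-element contributions:
17: 5
9: 2
1: 0
7: 0
14: 1
10: 0
Sum: 5 + 2 + 0 + 0 + 1 + 0 = 8

8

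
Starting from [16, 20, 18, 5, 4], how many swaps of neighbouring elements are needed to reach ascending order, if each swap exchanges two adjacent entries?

8 swaps

Each adjacent swap fixes exactly one inversion, so the minimum swap count equals the number of inversions.
Count inversions — for each element, later elements that are smaller:
16: 5, 4 → 2
20: 18, 5, 4 → 3
18: 5, 4 → 2
5: 4 → 1
4: none → 0
Total inversions: 2 + 3 + 2 + 1 + 0 = 8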